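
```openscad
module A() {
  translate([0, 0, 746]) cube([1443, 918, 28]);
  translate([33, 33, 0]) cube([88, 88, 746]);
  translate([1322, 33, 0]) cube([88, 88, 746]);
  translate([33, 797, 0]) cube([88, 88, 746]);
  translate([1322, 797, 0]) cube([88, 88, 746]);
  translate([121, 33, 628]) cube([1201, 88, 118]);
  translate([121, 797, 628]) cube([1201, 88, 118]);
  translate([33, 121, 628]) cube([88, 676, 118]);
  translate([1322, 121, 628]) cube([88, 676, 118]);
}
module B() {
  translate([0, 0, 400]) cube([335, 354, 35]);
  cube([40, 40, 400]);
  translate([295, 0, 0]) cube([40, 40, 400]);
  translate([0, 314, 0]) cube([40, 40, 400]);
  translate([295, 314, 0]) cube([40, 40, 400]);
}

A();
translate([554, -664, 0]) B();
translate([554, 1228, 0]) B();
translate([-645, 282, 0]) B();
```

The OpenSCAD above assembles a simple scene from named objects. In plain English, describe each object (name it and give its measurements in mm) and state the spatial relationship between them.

A is a table: top 1443 mm (x) × 918 mm (y), 28 mm thick, upper face at z = 774 mm, on four 88×88 mm square legs, each inset 33 mm from the nearest pair of top edges, running from z = 0 to the bottom of the top. Four apron rails, 88 mm thick and 118 mm tall, run between adjacent legs with their top edges flush with the underside of the top and their outer faces flush with the legs' outer faces.

B is a four-legged stool. The seat is 335×354 mm, 35 mm thick, top at z = 435 mm. It stands on four square legs, each 40×40 mm in cross-section, from z = 0 to the seat underside, each flush with a corner of the seat.

Three stools sit around the table at the −y, +y, −x sides.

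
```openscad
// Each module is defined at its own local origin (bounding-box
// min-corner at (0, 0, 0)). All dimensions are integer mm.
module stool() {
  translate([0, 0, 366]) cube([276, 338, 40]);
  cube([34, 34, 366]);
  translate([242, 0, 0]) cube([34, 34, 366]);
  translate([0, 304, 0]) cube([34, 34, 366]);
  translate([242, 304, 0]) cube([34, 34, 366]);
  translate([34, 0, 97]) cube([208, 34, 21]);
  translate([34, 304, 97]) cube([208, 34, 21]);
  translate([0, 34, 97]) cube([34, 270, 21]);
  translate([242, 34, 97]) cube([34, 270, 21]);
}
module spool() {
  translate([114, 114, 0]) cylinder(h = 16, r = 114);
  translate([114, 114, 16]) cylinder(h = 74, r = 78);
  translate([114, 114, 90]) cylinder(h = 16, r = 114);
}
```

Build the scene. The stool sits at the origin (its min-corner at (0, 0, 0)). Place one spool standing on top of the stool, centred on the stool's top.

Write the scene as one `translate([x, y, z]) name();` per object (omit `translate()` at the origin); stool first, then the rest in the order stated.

stool();
translate([24, 55, 406]) spool();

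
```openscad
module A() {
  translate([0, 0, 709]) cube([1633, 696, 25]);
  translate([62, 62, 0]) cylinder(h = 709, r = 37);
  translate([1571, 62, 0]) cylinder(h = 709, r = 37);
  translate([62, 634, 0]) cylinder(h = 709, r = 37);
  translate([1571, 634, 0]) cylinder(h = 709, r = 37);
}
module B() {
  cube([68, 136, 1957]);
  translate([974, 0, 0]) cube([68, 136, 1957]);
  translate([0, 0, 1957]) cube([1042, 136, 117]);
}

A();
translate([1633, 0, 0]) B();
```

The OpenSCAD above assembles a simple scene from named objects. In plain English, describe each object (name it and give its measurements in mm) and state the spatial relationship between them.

A is a table with a 1633×696 mm rectangular top, 25 mm thick, top surface at z = 734 mm, supported by four round legs of 74 mm diameter, each leg's bounding box inset 25 mm from the nearest pair of top edges, running from the floor.

B is a rectangular door frame: two vertical jambs of 68×136 mm section, 1957 mm tall, with a clear opening 906 mm wide between their inner faces. A header 117 mm tall and 136 mm deep lies on top of the jambs and spans the full outside width.

The door frame is against the table's +x side, with their −y faces flush.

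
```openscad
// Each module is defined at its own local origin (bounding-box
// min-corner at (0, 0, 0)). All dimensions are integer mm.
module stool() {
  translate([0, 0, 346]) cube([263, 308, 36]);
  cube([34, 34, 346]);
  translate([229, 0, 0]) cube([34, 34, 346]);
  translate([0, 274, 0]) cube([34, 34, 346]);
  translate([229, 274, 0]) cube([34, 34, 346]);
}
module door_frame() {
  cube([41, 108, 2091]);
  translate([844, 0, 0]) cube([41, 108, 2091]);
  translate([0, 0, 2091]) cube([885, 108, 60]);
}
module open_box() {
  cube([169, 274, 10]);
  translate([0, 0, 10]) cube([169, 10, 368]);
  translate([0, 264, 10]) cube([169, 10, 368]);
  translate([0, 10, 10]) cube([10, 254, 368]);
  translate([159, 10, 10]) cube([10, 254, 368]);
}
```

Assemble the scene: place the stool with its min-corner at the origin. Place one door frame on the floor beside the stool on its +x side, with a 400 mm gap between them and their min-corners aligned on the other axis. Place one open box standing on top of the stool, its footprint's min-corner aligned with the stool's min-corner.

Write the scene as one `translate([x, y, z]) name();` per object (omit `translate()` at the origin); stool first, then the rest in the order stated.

stool();
translate([663, 0, 0]) door_frame();
translate([0, 0, 382]) open_box();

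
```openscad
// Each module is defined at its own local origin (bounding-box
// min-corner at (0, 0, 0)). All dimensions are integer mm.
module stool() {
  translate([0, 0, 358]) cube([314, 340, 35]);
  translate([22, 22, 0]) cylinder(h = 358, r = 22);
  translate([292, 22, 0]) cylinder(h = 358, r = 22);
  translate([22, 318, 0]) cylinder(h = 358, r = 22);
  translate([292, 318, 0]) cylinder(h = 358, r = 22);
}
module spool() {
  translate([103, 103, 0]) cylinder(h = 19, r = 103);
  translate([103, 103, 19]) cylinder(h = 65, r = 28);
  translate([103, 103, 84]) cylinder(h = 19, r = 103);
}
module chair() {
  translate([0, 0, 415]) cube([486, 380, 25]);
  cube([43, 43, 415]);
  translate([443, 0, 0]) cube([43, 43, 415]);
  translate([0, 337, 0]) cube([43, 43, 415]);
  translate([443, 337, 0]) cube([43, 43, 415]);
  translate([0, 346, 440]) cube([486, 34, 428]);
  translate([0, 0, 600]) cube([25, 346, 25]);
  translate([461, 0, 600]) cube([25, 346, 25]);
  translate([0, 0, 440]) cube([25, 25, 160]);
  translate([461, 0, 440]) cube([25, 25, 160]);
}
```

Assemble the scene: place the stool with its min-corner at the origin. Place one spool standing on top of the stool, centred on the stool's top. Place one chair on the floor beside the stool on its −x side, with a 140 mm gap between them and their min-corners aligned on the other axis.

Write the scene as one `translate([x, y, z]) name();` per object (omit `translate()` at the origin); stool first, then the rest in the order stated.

stool();
translate([54, 67, 393]) spool();
translate([-626, 0, 0]) chair();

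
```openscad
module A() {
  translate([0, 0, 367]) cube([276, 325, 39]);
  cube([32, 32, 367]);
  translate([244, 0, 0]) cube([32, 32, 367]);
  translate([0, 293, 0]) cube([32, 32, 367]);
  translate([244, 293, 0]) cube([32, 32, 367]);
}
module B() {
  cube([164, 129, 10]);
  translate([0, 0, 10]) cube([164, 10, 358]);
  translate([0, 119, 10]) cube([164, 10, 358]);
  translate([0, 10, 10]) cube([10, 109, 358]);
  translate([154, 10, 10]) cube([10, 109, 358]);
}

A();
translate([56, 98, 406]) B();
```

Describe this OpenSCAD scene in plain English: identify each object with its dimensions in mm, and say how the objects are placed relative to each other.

A is a four-legged stool. The seat is 276×325 mm, 39 mm thick, top at z = 406 mm. It stands on four square legs, each 32×32 mm in cross-section, from z = 0 to the seat underside, each flush with a corner of the seat.

B is an open storage box with external size 164×129×368 mm and wall thickness 10 mm (the base is also 10 mm thick). The base covers the whole footprint; the four walls stand on the base, with the y-facing walls full-width and the x-facing walls fitting between their inner faces.

The open box is on top of the stool, centred.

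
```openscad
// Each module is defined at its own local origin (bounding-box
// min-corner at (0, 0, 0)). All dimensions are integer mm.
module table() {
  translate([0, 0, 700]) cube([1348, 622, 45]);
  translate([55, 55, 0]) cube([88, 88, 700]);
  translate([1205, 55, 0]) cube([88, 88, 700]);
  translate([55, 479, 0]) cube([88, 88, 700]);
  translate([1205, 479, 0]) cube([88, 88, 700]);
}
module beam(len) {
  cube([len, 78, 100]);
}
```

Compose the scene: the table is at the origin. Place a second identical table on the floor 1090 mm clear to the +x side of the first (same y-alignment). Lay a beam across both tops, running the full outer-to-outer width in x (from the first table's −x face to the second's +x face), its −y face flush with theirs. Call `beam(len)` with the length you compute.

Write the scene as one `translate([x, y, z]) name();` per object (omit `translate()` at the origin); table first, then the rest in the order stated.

table();
translate([2438, 0, 0]) table();
translate([0, 0, 745]) beam(3786);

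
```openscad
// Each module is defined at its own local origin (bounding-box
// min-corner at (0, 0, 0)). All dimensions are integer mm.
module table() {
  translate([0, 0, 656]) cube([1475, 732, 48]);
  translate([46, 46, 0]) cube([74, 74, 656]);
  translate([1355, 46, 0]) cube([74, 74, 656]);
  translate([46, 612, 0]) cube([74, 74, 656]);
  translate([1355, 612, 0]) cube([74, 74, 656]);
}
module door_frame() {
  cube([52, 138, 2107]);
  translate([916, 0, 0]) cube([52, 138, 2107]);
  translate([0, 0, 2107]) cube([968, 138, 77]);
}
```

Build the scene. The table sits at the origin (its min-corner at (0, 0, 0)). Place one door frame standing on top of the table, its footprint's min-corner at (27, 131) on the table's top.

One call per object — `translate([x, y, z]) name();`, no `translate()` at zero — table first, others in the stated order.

table();
translate([27, 131, 704]) door_frame();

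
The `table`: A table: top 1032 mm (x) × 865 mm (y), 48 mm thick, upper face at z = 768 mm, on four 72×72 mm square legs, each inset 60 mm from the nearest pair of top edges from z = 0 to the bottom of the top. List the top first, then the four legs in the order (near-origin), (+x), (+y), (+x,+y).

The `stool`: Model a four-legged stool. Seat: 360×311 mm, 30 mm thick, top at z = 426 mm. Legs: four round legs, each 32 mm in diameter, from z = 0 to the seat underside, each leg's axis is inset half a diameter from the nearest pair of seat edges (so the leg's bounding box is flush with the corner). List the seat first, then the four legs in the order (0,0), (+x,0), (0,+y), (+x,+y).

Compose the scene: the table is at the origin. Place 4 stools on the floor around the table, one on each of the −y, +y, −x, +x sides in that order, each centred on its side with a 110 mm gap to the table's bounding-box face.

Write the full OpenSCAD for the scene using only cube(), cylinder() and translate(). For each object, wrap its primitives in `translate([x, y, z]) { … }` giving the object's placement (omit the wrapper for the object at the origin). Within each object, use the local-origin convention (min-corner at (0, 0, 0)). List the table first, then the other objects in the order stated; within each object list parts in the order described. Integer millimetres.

translate([0, 0, 720]) cube([1032, 865, 48]);
translate([60, 60, 0]) cube([72, 72, 720]);
translate([900, 60, 0]) cube([72, 72, 720]);
translate([60, 733, 0]) cube([72, 72, 720]);
translate([900, 733, 0]) cube([72, 72, 720]);
translate([336, -421, 0]) {
  translate([0, 0, 396]) cube([360, 311, 30]);
  translate([16, 16, 0]) cylinder(h = 396, r = 16);
  translate([344, 16, 0]) cylinder(h = 396, r = 16);
  translate([16, 295, 0]) cylinder(h = 396, r = 16);
  translate([344, 295, 0]) cylinder(h = 396, r = 16);
}
translate([336, 975, 0]) {
  translate([0, 0, 396]) cube([360, 311, 30]);
  translate([16, 16, 0]) cylinder(h = 396, r = 16);
  translate([344, 16, 0]) cylinder(h = 396, r = 16);
  translate([16, 295, 0]) cylinder(h = 396, r = 16);
  translate([344, 295, 0]) cylinder(h = 396, r = 16);
}
translate([-470, 277, 0]) {
  translate([0, 0, 396]) cube([360, 311, 30]);
  translate([16, 16, 0]) cylinder(h = 396, r = 16);
  translate([344, 16, 0]) cylinder(h = 396, r = 16);
  translate([16, 295, 0]) cylinder(h = 396, r = 16);
  translate([344, 295, 0]) cylinder(h = 396, r = 16);
}
translate([1142, 277, 0]) {
  translate([0, 0, 396]) cube([360, 311, 30]);
  translate([16, 16, 0]) cylinder(h = 396, r = 16);
  translate([344, 16, 0]) cylinder(h = 396, r = 16);
  translate([16, 295, 0]) cylinder(h = 396, r = 16);
  translate([344, 295, 0]) cylinder(h = 396, r = 16);
}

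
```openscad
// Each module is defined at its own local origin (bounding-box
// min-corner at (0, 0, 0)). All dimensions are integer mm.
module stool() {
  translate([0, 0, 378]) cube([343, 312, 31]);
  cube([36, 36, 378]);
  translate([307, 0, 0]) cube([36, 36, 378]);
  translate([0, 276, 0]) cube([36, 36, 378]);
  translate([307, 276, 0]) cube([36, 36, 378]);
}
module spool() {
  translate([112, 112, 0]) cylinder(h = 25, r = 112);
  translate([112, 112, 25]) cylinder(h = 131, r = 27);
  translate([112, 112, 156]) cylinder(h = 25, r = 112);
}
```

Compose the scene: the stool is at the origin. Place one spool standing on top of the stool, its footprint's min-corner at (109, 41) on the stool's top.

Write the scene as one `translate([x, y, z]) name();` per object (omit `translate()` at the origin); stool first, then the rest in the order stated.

stool();
translate([109, 41, 409]) spool();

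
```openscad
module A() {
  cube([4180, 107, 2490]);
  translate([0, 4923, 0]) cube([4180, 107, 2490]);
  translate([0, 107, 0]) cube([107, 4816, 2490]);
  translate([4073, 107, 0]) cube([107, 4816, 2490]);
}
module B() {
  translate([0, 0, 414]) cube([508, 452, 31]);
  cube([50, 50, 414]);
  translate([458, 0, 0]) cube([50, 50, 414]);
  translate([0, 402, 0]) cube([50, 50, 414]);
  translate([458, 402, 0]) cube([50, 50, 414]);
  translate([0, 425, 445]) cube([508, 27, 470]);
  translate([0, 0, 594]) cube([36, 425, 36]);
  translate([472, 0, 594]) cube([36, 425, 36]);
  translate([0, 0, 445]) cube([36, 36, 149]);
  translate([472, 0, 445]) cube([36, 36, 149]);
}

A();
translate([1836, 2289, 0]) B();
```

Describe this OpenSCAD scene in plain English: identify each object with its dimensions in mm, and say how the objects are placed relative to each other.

A is a box-shaped house frame (walls only): outside footprint 4180×5030 mm, wall height 2490 mm, wall thickness 107 mm. The two y-facing walls run the full x-width; the two x-facing walls fit between the inner faces of the y-facing walls.

B is a chair: 508×452 mm seat, 31 mm thick, top at z = 445 mm, on four 50 mm square corner legs flush with the seat edges. A 27 mm thick backrest slab spans the full seat width, extending 470 mm above the seat top, its back face flush with the seat's +y edge. Two armrests of 36×36 mm section run along each side from the seat's front edge to the front of the backrest, top faces 185 mm above the seat top and outer faces flush with the seat's x-edges; a 36×36 mm post under the front of each armrest stands on the seat at the front corner.

The chair sits inside the house frame, centred.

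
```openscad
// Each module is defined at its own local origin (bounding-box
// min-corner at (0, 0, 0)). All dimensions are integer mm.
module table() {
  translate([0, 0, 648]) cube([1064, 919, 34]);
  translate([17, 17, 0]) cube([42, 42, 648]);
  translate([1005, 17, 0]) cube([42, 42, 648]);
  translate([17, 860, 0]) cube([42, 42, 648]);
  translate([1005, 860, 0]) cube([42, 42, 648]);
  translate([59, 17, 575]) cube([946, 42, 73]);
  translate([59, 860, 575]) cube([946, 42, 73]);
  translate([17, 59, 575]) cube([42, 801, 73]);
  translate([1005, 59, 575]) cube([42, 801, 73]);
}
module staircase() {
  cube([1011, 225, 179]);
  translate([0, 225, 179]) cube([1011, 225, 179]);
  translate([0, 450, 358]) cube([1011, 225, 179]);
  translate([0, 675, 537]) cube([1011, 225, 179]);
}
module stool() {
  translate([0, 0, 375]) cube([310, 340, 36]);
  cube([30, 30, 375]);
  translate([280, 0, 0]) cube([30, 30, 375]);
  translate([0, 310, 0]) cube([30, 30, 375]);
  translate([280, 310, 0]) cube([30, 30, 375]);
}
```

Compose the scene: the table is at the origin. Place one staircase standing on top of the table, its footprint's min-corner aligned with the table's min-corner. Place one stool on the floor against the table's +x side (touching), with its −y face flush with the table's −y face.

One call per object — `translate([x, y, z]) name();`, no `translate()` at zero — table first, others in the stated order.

table();
translate([0, 0, 682]) staircase();
translate([1064, 0, 0]) stool();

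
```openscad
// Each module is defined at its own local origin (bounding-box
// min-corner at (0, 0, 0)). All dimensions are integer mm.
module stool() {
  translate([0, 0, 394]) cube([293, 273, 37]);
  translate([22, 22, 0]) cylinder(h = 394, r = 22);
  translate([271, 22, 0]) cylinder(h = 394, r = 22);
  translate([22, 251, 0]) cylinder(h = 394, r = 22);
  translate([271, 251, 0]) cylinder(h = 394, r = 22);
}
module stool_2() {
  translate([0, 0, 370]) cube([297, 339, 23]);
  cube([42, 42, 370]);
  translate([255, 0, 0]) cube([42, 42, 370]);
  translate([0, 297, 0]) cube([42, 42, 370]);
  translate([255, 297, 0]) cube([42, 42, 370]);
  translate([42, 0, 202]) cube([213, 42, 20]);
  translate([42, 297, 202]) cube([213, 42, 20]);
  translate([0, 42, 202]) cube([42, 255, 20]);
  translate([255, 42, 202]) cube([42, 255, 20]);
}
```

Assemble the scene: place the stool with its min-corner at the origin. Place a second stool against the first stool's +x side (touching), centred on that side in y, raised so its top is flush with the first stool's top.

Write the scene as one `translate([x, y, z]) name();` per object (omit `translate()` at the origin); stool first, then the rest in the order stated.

stool();
translate([293, -33, 38]) stool_2();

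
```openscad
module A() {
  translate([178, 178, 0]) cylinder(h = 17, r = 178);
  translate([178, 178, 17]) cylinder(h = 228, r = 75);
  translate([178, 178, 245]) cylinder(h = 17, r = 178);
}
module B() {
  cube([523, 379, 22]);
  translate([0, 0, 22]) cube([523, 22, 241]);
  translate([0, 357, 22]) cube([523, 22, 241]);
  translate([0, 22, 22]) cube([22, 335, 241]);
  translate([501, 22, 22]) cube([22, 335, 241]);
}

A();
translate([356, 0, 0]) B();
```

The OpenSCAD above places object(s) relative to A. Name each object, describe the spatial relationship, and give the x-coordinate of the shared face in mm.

The spool's +x face and the open box's −x face are both at x = 356 mm.

A is a spool. B is an open box. The open box is against the spool's +x side, with their −y faces flush. The x-coordinate of the shared face is 356 mm.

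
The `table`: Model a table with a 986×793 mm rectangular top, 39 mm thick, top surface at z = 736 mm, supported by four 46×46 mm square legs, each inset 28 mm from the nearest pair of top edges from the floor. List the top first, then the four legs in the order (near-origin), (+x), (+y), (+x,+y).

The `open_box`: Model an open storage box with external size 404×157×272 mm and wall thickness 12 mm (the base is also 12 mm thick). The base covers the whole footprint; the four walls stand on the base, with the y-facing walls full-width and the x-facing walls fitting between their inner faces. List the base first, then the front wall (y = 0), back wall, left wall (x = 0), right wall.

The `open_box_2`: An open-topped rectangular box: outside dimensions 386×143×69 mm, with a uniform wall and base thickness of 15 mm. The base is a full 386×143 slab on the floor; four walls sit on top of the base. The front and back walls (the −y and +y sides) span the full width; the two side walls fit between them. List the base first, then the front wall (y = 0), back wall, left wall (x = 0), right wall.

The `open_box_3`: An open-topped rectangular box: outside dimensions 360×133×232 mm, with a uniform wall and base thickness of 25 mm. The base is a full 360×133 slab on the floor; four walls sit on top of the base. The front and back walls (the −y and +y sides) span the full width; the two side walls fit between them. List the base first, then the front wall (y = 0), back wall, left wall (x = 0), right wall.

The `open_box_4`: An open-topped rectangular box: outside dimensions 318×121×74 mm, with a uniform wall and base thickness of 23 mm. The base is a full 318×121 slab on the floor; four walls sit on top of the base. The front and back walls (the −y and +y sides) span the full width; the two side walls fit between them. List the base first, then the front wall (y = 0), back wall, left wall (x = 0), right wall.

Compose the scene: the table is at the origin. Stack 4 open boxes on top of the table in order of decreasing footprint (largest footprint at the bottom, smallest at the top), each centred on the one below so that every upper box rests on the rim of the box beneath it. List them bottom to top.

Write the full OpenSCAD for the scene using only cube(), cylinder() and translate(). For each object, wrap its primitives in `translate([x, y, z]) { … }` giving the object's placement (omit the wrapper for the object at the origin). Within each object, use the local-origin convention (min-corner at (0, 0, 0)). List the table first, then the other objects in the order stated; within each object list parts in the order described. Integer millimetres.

translate([0, 0, 697]) cube([986, 793, 39]);
translate([28, 28, 0]) cube([46, 46, 697]);
translate([912, 28, 0]) cube([46, 46, 697]);
translate([28, 719, 0]) cube([46, 46, 697]);
translate([912, 719, 0]) cube([46, 46, 697]);
translate([291, 318, 736]) {
  cube([404, 157, 12]);
  translate([0, 0, 12]) cube([404, 12, 260]);
  translate([0, 145, 12]) cube([404, 12, 260]);
  translate([0, 12, 12]) cube([12, 133, 260]);
  translate([392, 12, 12]) cube([12, 133, 260]);
}
translate([300, 325, 1008]) {
  cube([386, 143, 15]);
  translate([0, 0, 15]) cube([386, 15, 54]);
  translate([0, 128, 15]) cube([386, 15, 54]);
  translate([0, 15, 15]) cube([15, 113, 54]);
  translate([371, 15, 15]) cube([15, 113, 54]);
}
translate([313, 330, 1077]) {
  cube([360, 133, 25]);
  translate([0, 0, 25]) cube([360, 25, 207]);
  translate([0, 108, 25]) cube([360, 25, 207]);
  translate([0, 25, 25]) cube([25, 83, 207]);
  translate([335, 25, 25]) cube([25, 83, 207]);
}
translate([334, 336, 1309]) {
  cube([318, 121, 23]);
  translate([0, 0, 23]) cube([318, 23, 51]);
  translate([0, 98, 23]) cube([318, 23, 51]);
  translate([0, 23, 23]) cube([23, 75, 51]);
  translate([295, 23, 23]) cube([23, 75, 51]);
}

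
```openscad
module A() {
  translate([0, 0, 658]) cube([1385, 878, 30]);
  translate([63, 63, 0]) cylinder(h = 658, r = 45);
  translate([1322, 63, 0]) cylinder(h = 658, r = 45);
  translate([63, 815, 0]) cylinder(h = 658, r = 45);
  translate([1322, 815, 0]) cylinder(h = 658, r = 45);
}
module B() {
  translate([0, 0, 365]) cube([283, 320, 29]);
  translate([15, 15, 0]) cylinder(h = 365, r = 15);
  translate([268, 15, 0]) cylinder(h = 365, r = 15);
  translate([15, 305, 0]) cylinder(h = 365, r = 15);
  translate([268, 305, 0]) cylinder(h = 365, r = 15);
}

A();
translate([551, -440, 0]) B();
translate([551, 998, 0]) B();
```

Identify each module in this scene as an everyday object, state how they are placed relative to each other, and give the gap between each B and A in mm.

A is a table. B is a stool. Two stools sit around the table at the −y, +y sides. The gap between each stool and the table is 120 mm.

Each stool's nearest face is 120 mm from the table's bounding box.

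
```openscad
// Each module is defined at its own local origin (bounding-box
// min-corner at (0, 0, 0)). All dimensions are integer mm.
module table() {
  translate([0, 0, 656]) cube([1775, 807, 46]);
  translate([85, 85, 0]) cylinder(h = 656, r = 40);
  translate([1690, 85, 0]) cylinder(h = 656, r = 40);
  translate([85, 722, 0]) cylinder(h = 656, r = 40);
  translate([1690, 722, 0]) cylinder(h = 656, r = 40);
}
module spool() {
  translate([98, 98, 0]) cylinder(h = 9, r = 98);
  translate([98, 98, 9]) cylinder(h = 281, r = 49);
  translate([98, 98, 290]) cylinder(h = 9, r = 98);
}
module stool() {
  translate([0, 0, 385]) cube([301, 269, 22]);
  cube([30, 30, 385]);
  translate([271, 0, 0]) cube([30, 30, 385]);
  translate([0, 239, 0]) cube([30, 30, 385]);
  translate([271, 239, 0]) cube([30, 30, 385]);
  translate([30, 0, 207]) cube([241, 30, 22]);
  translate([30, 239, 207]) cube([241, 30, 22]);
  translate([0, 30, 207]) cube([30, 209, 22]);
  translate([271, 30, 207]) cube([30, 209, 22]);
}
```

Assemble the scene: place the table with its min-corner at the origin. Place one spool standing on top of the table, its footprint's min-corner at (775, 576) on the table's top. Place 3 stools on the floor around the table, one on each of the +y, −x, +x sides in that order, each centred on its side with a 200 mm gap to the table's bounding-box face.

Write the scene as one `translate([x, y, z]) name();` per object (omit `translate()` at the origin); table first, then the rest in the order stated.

table();
translate([775, 576, 702]) spool();
translate([737, 1007, 0]) stool();
translate([-501, 269, 0]) stool();
translate([1975, 269, 0]) stool();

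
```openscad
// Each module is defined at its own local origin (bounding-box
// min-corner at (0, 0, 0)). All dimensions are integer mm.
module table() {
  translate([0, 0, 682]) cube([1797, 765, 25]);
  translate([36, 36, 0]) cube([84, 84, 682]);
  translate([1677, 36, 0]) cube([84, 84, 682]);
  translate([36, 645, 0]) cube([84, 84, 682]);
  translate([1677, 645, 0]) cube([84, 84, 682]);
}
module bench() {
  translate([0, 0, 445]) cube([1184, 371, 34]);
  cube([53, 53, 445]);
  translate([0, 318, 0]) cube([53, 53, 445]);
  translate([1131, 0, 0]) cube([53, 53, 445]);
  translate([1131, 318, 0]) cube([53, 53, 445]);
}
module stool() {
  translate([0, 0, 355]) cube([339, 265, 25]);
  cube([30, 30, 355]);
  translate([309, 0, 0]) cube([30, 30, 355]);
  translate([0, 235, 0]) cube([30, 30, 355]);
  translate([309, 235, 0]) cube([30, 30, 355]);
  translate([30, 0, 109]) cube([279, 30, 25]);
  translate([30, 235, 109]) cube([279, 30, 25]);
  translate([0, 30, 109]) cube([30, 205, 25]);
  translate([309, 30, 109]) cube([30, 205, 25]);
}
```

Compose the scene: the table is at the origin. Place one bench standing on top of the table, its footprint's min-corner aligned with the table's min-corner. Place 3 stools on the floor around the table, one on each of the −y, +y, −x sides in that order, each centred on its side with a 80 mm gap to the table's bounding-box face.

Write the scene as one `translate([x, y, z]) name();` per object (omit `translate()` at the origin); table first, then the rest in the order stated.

table();
translate([0, 0, 707]) bench();
translate([729, -345, 0]) stool();
translate([729, 845, 0]) stool();
translate([-419, 250, 0]) stool();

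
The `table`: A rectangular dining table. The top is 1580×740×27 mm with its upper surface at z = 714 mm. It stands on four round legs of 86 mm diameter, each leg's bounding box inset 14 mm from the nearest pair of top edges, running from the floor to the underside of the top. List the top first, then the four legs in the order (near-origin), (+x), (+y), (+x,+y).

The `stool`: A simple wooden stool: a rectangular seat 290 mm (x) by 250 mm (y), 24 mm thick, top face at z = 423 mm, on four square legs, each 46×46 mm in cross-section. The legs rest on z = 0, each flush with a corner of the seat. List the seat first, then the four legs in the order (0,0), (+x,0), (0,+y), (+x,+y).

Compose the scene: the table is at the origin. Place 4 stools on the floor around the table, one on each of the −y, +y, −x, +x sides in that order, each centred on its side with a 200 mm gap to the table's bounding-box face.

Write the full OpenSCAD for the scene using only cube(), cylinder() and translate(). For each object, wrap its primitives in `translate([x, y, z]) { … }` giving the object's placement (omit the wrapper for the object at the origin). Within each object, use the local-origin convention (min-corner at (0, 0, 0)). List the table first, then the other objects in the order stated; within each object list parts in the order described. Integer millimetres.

translate([0, 0, 687]) cube([1580, 740, 27]);
translate([57, 57, 0]) cylinder(h = 687, r = 43);
translate([1523, 57, 0]) cylinder(h = 687, r = 43);
translate([57, 683, 0]) cylinder(h = 687, r = 43);
translate([1523, 683, 0]) cylinder(h = 687, r = 43);
translate([645, -450, 0]) {
  translate([0, 0, 399]) cube([290, 250, 24]);
  cube([46, 46, 399]);
  translate([244, 0, 0]) cube([46, 46, 399]);
  translate([0, 204, 0]) cube([46, 46, 399]);
  translate([244, 204, 0]) cube([46, 46, 399]);
}
translate([645, 940, 0]) {
  translate([0, 0, 399]) cube([290, 250, 24]);
  cube([46, 46, 399]);
  translate([244, 0, 0]) cube([46, 46, 399]);
  translate([0, 204, 0]) cube([46, 46, 399]);
  translate([244, 204, 0]) cube([46, 46, 399]);
}
translate([-490, 245, 0]) {
  translate([0, 0, 399]) cube([290, 250, 24]);
  cube([46, 46, 399]);
  translate([244, 0, 0]) cube([46, 46, 399]);
  translate([0, 204, 0]) cube([46, 46, 399]);
  translate([244, 204, 0]) cube([46, 46, 399]);
}
translate([1780, 245, 0]) {
  translate([0, 0, 399]) cube([290, 250, 24]);
  cube([46, 46, 399]);
  translate([244, 0, 0]) cube([46, 46, 399]);
  translate([0, 204, 0]) cube([46, 46, 399]);
  translate([244, 204, 0]) cube([46, 46, 399]);
}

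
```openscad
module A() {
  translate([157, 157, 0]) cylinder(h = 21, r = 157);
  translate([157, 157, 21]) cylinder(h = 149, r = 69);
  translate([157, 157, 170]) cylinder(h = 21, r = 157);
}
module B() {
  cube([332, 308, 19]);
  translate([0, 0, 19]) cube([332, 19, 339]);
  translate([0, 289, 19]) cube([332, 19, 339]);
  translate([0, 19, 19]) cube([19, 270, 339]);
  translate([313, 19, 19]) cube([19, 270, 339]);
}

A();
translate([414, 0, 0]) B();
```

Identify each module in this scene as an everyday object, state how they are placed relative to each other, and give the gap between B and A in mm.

A is a spool. B is an open box. The open box is on the floor beside the spool on its +x side. The gap between the open box and the spool is 100 mm.

The open box's nearest face is 100 mm from the spool's +x face.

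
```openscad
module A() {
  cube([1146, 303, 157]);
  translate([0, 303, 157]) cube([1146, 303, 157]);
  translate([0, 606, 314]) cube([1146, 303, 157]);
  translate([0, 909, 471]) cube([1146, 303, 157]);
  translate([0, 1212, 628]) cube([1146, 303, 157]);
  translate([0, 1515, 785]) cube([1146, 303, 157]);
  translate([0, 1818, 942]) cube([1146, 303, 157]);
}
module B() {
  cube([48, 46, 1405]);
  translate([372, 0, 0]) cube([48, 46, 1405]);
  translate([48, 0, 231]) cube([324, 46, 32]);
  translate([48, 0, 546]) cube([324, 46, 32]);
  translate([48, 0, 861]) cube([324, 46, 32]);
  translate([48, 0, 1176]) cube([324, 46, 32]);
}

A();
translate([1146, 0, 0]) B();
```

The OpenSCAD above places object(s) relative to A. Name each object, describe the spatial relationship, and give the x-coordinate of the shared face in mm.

The staircase's +x face and the ladder's −x face are both at x = 1146 mm.

A is a staircase. B is a ladder. The ladder is against the staircase's +x side, with their −y faces flush. The x-coordinate of the shared face is 1146 mm.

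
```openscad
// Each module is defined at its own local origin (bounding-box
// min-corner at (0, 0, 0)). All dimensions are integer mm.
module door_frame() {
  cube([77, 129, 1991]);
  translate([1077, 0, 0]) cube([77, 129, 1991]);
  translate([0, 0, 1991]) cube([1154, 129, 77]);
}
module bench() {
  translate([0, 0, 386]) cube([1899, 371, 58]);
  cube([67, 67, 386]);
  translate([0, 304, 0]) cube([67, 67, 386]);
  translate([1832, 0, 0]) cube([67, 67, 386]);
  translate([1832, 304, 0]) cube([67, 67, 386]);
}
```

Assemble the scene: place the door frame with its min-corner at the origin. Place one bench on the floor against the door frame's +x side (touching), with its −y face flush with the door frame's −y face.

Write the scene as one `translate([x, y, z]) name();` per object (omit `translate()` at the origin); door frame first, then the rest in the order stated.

door_frame();
translate([1154, 0, 0]) bench();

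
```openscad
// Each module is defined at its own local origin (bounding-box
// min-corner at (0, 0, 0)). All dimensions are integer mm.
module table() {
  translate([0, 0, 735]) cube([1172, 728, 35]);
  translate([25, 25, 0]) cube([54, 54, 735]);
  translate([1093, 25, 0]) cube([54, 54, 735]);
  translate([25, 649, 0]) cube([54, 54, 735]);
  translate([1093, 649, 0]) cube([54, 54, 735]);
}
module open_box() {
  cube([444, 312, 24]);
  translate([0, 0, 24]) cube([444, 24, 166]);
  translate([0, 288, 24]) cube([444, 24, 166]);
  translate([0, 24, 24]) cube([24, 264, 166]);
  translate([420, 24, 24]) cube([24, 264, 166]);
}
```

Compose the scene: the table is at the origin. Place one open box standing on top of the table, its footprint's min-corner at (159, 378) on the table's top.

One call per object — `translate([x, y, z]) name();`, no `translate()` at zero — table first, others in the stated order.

table();
translate([159, 378, 770]) open_box();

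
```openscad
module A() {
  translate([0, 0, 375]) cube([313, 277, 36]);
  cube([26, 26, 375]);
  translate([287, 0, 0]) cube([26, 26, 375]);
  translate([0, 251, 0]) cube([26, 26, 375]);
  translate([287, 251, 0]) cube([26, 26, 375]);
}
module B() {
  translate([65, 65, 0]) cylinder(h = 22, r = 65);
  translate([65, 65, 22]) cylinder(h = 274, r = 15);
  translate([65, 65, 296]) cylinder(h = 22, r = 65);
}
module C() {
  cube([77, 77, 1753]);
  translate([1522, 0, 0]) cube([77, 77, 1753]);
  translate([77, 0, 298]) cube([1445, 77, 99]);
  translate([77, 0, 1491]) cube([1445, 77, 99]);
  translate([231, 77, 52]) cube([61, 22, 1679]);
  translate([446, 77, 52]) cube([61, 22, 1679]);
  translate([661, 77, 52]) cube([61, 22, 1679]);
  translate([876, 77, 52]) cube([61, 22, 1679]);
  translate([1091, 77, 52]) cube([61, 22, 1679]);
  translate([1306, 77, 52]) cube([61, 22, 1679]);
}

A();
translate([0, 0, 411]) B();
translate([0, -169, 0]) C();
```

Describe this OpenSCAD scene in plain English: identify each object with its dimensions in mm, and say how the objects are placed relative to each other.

A is a four-legged stool. The seat is 313×277 mm, 36 mm thick, top at z = 411 mm. It stands on four square legs, each 26×26 mm in cross-section, from z = 0 to the seat underside, each flush with a corner of the seat.

B is a spool: two coaxial disc flanges of radius 65 mm and thickness 22 mm, joined by a core cylinder of radius 15 mm and height 274 mm. The lower flange rests on z = 0 and the three cylinders share a vertical axis.

C is a fence section. Two 77×77 mm posts, 1753 mm tall, stand on the floor with a clear span of 1445 mm between their inner faces. Two horizontal rails of 77×99 mm section span the gap between the posts with their undersides at z = 298 mm and z = 1491 mm, flush with the posts' −y face. 6 pickets, each 61 mm wide, 22 mm thick and 1679 mm tall, are fixed to the +y face of the rails with their bottoms at z = 52 mm, evenly spaced across the span with equal gaps (rounded down to the nearest mm) at the −x end and between each pair — any rounding remainder accumulates at the +x end.

The spool is on top of the stool. The fence section is on the floor beside the stool on its −y side.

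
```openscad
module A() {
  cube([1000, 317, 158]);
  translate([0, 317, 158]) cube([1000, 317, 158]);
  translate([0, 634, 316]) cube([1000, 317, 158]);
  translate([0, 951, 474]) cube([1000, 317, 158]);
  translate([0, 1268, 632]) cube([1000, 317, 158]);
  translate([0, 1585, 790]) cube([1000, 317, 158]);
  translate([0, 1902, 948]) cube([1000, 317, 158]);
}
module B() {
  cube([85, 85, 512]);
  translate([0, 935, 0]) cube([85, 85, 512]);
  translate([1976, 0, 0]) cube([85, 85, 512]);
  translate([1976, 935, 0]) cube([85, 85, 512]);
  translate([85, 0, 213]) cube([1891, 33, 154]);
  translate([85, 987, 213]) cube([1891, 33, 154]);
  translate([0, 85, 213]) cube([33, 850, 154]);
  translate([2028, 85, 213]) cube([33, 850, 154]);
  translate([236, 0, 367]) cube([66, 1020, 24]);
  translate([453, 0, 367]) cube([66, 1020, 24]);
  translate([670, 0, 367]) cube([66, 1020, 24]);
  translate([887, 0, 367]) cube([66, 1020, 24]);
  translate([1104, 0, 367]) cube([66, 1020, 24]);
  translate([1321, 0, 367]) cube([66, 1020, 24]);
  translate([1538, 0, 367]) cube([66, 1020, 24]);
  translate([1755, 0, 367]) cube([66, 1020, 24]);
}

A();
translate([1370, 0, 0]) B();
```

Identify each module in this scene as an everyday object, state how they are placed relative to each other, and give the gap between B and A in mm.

The bed frame's nearest face is 370 mm from the staircase's +x face.

A is a staircase. B is a bed frame. The bed frame is on the floor beside the staircase on its +x side. The gap between the bed frame and the staircase is 370 mm.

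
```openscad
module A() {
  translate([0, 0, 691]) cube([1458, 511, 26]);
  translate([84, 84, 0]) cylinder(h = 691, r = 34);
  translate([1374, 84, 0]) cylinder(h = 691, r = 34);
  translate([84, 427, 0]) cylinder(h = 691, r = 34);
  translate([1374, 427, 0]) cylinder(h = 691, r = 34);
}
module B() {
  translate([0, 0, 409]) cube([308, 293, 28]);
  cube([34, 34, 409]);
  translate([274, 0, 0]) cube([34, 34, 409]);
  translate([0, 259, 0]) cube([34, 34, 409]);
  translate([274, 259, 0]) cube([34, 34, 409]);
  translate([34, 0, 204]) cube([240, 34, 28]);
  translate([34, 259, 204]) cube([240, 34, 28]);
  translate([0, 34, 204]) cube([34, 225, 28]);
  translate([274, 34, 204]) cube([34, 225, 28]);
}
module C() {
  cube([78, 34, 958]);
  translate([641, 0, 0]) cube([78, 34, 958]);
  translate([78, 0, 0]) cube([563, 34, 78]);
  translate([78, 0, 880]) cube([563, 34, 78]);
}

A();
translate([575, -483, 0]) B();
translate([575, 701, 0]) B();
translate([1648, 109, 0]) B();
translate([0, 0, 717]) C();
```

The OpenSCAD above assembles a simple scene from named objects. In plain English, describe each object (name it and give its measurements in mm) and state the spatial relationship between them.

A is a table: top 1458 mm (x) × 511 mm (y), 26 mm thick, upper face at z = 717 mm, on four round legs of 68 mm diameter, each leg's bounding box inset 50 mm from the nearest pair of top edges, running from z = 0 to the bottom of the top.

B is a four-legged stool. The seat is 308×293 mm, 28 mm thick, top at z = 437 mm. It stands on four square legs, each 34×34 mm in cross-section, from z = 0 to the seat underside, each flush with a corner of the seat. Four stretchers, 34 mm wide and 28 mm tall, connect adjacent legs with their undersides at z = 204 mm, each running between the inner faces of the legs it joins and aligned with the legs' outer faces on the other axis.

C is a picture frame with a 563×802 mm rectangular opening (x by z) and a uniform 78 mm border on every side. Frame depth is 34 mm along y. It is built from two vertical stiles running the full outside height and two horizontal rails spanning the gap between the stiles.

Three stools sit around the table at the −y, +y, +x sides. The picture frame is on top of the table.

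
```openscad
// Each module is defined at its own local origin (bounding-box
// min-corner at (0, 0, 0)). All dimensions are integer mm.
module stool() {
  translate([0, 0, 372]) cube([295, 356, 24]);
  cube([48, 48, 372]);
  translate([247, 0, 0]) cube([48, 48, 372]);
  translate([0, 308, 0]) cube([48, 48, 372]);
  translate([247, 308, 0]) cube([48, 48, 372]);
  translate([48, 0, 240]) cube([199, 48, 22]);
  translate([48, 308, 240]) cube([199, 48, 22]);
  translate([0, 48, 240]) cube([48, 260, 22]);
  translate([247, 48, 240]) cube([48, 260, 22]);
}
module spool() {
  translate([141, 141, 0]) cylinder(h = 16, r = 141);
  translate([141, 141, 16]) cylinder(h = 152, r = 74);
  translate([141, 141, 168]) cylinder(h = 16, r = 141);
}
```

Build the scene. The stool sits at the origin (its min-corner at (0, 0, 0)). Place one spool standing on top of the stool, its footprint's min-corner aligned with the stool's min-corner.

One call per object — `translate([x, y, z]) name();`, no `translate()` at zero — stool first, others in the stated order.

stool();
translate([0, 0, 396]) spool();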